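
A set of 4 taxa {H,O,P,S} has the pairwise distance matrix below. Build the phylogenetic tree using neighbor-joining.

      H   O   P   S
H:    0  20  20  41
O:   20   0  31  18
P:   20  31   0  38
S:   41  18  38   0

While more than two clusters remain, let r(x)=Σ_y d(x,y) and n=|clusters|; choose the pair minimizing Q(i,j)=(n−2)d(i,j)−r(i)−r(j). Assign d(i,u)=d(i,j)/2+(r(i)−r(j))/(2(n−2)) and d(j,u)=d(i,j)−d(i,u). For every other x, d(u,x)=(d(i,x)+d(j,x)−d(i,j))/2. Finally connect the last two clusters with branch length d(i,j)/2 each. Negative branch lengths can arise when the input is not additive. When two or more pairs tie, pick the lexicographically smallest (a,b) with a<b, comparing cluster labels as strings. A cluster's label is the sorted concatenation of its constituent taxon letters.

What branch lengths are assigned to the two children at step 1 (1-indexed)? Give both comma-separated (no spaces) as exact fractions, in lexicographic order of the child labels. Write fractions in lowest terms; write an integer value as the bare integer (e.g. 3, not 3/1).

1. join H+P (d=20, Q=-130) ⇒ HP; edges |H|=8, |P|=12
  updated: d(HP,O)=31/2, d(HP,S)=59/2
2. join HP+O (d=31/2, Q=-63) ⇒ HOP; edges |HP|=27/2, |O|=2
  updated: d(HOP,S)=16
3. join HOP+S (d=16) ⇒ HOPS; edges |HOP|=8, |S|=8
final tree: (((H:8,P:12):27/2,O:2):8,S:8)
total length: 103/2

8,12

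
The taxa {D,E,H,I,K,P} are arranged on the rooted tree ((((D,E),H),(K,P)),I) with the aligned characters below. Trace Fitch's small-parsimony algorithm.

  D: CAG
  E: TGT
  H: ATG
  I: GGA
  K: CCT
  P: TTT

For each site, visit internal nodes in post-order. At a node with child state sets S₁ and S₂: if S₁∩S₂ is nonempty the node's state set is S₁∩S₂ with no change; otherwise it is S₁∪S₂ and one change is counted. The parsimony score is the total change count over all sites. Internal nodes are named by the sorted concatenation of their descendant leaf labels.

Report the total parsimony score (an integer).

site 0, node DE: D={C} ∪ E={T} → {C,T} (+1)
site 0, node DEH: DE={C,T} ∪ H={A} → {A,C,T} (+1)
site 0, node KP: K={C} ∪ P={T} → {C,T} (+1)
site 0, node DEHKP: DEH={A,C,T} ∩ KP={C,T} → {C,T} (+0)
site 0, node DEHIKP: DEHKP={C,T} ∪ I={G} → {C,G,T} (+1)
site 1, node DE: D={A} ∪ E={G} → {A,G} (+1)
site 1, node DEH: DE={A,G} ∪ H={T} → {A,G,T} (+1)
site 1, node KP: K={C} ∪ P={T} → {C,T} (+1)
site 1, node DEHKP: DEH={A,G,T} ∩ KP={C,T} → {T} (+0)
site 1, node DEHIKP: DEHKP={T} ∪ I={G} → {G,T} (+1)
site 2, node DE: D={G} ∪ E={T} → {G,T} (+1)
site 2, node DEH: DE={G,T} ∩ H={G} → {G} (+0)
site 2, node KP: K={T} ∩ P={T} → {T} (+0)
site 2, node DEHKP: DEH={G} ∪ KP={T} → {G,T} (+1)
site 2, node DEHIKP: DEHKP={G,T} ∪ I={A} → {A,G,T} (+1)
per-site changes: [4, 4, 3]; total = 11

11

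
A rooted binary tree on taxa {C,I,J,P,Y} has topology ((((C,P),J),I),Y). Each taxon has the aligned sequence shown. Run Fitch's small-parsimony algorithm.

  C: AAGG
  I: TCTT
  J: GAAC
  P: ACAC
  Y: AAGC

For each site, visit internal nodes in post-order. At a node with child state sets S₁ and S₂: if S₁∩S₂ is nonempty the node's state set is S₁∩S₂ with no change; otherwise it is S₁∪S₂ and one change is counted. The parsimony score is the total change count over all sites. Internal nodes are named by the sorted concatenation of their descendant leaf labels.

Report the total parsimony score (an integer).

9

[col 0] CP: children C:{A}, P:{A} ∩→ {A}; cost 0
[col 0] CJP: children CP:{A}, J:{G} ∪→ {A,G}; cost 1
[col 0] CIJP: children CJP:{A,G}, I:{T} ∪→ {A,G,T}; cost 1
[col 0] CIJPY: children CIJP:{A,G,T}, Y:{A} ∩→ {A}; cost 0
[col 1] CP: children C:{A}, P:{C} ∪→ {A,C}; cost 1
[col 1] CJP: children CP:{A,C}, J:{A} ∩→ {A}; cost 0
[col 1] CIJP: children CJP:{A}, I:{C} ∪→ {A,C}; cost 1
[col 1] CIJPY: children CIJP:{A,C}, Y:{A} ∩→ {A}; cost 0
[col 2] CP: children C:{G}, P:{A} ∪→ {A,G}; cost 1
[col 2] CJP: children CP:{A,G}, J:{A} ∩→ {A}; cost 0
[col 2] CIJP: children CJP:{A}, I:{T} ∪→ {A,T}; cost 1
[col 2] CIJPY: children CIJP:{A,T}, Y:{G} ∪→ {A,G,T}; cost 1
[col 3] CP: children C:{G}, P:{C} ∪→ {C,G}; cost 1
[col 3] CJP: children CP:{C,G}, J:{C} ∩→ {C}; cost 0
[col 3] CIJP: children CJP:{C}, I:{T} ∪→ {C,T}; cost 1
[col 3] CIJPY: children CIJP:{C,T}, Y:{C} ∩→ {C}; cost 0
per-site changes: [2, 2, 3, 2]; total = 9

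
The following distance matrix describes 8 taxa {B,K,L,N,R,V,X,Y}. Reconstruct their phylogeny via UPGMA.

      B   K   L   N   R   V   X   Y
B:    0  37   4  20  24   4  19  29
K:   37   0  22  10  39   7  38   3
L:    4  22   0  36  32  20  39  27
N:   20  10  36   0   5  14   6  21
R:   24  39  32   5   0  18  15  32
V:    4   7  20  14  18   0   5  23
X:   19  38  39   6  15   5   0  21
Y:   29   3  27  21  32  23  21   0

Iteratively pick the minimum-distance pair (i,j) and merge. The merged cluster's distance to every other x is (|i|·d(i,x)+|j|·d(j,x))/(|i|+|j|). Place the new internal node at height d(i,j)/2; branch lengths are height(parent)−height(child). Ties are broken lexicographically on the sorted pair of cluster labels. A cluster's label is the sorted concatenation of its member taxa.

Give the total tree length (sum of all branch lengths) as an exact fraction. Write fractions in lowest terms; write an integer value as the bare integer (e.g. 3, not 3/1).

iteration 1: select K,Y (d=3); attach at lengths (3/2, 3/2); label the merged cluster KY
  updated: d(B,KY)=33, d(KY,L)=49/2, d(KY,N)=31/2, d(KY,R)=71/2, d(KY,V)=15, d(KY,X)=59/2
iteration 2: select B,L (d=4); attach at lengths (2, 2); label the merged cluster BL
  updated: d(BL,KY)=115/4, d(BL,N)=28, d(BL,R)=28, d(BL,V)=12, d(BL,X)=29
iteration 3: select N,R (d=5); attach at lengths (5/2, 5/2); label the merged cluster NR
  updated: d(BL,NR)=28, d(KY,NR)=51/2, d(NR,V)=16, d(NR,X)=21/2
iteration 4: select V,X (d=5); attach at lengths (5/2, 5/2); label the merged cluster VX
  updated: d(BL,VX)=41/2, d(KY,VX)=89/4, d(NR,VX)=53/4
iteration 5: select NR,VX (d=53/4); attach at lengths (33/8, 33/8); label the merged cluster NRVX
  updated: d(BL,NRVX)=97/4, d(KY,NRVX)=191/8
iteration 6: select KY,NRVX (d=191/8); attach at lengths (167/16, 85/16); label the merged cluster KNRVXY
  updated: d(BL,KNRVXY)=103/4
iteration 7: select BL,KNRVXY (d=103/4); attach at lengths (87/8, 15/16); label the merged cluster BKLNRVXY
final tree: ((B:2,L:2):87/8,((K:3/2,Y:3/2):167/16,((N:5/2,R:5/2):33/8,(V:5/2,X:5/2):33/8):85/16):15/16)
total length: 845/16

845/16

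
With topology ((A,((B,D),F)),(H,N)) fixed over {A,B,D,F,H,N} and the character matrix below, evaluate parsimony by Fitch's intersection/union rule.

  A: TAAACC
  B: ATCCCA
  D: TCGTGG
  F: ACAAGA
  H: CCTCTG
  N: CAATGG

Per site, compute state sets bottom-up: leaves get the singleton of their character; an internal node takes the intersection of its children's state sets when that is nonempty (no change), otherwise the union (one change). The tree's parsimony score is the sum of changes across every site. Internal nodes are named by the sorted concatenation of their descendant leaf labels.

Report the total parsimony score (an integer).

19

BD@0: {A} ∪ {T} = {A,T} (union, +1)
BDF@0: {A,T} ∩ {A} = {A} (intersection, +0)
ABDF@0: {T} ∪ {A} = {A,T} (union, +1)
HN@0: {C} ∩ {C} = {C} (intersection, +0)
ABDFHN@0: {A,T} ∪ {C} = {A,C,T} (union, +1)
BD@1: {T} ∪ {C} = {C,T} (union, +1)
BDF@1: {C,T} ∩ {C} = {C} (intersection, +0)
ABDF@1: {A} ∪ {C} = {A,C} (union, +1)
HN@1: {C} ∪ {A} = {A,C} (union, +1)
ABDFHN@1: {A,C} ∩ {A,C} = {A,C} (intersection, +0)
BD@2: {C} ∪ {G} = {C,G} (union, +1)
BDF@2: {C,G} ∪ {A} = {A,C,G} (union, +1)
ABDF@2: {A} ∩ {A,C,G} = {A} (intersection, +0)
HN@2: {T} ∪ {A} = {A,T} (union, +1)
ABDFHN@2: {A} ∩ {A,T} = {A} (intersection, +0)
BD@3: {C} ∪ {T} = {C,T} (union, +1)
BDF@3: {C,T} ∪ {A} = {A,C,T} (union, +1)
ABDF@3: {A} ∩ {A,C,T} = {A} (intersection, +0)
HN@3: {C} ∪ {T} = {C,T} (union, +1)
ABDFHN@3: {A} ∪ {C,T} = {A,C,T} (union, +1)
BD@4: {C} ∪ {G} = {C,G} (union, +1)
BDF@4: {C,G} ∩ {G} = {G} (intersection, +0)
ABDF@4: {C} ∪ {G} = {C,G} (union, +1)
HN@4: {T} ∪ {G} = {G,T} (union, +1)
ABDFHN@4: {C,G} ∩ {G,T} = {G} (intersection, +0)
BD@5: {A} ∪ {G} = {A,G} (union, +1)
BDF@5: {A,G} ∩ {A} = {A} (intersection, +0)
ABDF@5: {C} ∪ {A} = {A,C} (union, +1)
HN@5: {G} ∩ {G} = {G} (intersection, +0)
ABDFHN@5: {A,C} ∪ {G} = {A,C,G} (union, +1)
per-site changes: [3, 3, 3, 4, 3, 3]; total = 19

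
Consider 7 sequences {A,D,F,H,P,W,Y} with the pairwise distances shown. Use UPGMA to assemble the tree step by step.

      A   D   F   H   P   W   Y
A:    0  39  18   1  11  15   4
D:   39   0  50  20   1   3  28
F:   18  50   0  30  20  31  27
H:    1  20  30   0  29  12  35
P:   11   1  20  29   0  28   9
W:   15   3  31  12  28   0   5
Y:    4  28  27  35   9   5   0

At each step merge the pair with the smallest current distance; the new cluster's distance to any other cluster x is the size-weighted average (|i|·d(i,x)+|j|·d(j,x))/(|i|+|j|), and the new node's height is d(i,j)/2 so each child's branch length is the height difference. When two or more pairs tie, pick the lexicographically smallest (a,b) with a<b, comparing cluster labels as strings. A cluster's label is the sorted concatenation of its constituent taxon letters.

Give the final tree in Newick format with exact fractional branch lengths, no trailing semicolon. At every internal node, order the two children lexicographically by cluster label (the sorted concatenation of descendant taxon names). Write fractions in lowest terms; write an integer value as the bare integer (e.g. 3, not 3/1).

((((A:1/2,H:1/2):31/4,(W:5/2,Y:5/2):23/4):35/16,(D:1/2,P:1/2):159/16):203/48,F:44/3)

step 1: merge (A,H) at d=1; branch lengths A→1/2, H→1/2; new cluster AH
  updated: d(AH,D)=59/2, d(AH,F)=24, d(AH,P)=20, d(AH,W)=27/2, d(AH,Y)=39/2
step 2: merge (D,P) at d=1; branch lengths D→1/2, P→1/2; new cluster DP
  updated: d(AH,DP)=99/4, d(DP,F)=35, d(DP,W)=31/2, d(DP,Y)=37/2
step 3: merge (W,Y) at d=5; branch lengths W→5/2, Y→5/2; new cluster WY
  updated: d(AH,WY)=33/2, d(DP,WY)=17, d(F,WY)=29
step 4: merge (AH,WY) at d=33/2; branch lengths AH→31/4, WY→23/4; new cluster AHWY
  updated: d(AHWY,DP)=167/8, d(AHWY,F)=53/2
step 5: merge (AHWY,DP) at d=167/8; branch lengths AHWY→35/16, DP→159/16; new cluster ADHPWY
  updated: d(ADHPWY,F)=88/3
step 6: merge (ADHPWY,F) at d=88/3; branch lengths ADHPWY→203/48, F→44/3; new cluster ADFHPWY
final tree: ((((A:1/2,H:1/2):31/4,(W:5/2,Y:5/2):23/4):35/16,(D:1/2,P:1/2):159/16):203/48,F:44/3)
total length: 2473/48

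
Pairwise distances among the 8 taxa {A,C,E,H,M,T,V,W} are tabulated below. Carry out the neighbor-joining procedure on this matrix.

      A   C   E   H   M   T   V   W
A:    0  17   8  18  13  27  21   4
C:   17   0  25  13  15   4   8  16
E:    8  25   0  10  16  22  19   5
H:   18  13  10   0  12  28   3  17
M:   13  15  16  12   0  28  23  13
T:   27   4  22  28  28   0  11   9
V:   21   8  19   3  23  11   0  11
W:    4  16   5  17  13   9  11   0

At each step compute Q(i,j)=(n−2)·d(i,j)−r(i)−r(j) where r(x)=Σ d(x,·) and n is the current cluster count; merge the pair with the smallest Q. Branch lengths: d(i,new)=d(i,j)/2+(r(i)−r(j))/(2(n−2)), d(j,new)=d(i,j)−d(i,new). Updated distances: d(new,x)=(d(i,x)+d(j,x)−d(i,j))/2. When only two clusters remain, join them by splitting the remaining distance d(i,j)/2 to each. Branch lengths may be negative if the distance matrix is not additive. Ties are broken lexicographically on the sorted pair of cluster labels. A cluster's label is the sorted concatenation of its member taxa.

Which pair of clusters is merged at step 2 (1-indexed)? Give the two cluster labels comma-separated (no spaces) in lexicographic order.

H,V

1. join C+T (d=4, Q=-203) ⇒ CT; edges |C|=-7/12, |T|=55/12
  updated: d(A,CT)=20, d(CT,E)=43/2, d(CT,H)=37/2, d(CT,M)=39/2, d(CT,V)=15/2, d(CT,W)=21/2
2. join H+V (d=3, Q=-148) ⇒ HV; edges |H|=9/10, |V|=21/10
  updated: d(A,HV)=18, d(CT,HV)=23/2, d(E,HV)=13, d(HV,M)=16, d(HV,W)=25/2
3. join CT+HV (d=23/2, Q=-108) ⇒ CHTV; edges |CT|=29/4, |HV|=17/4
  updated: d(A,CHTV)=53/4, d(CHTV,E)=23/2, d(CHTV,M)=12, d(CHTV,W)=23/4
4. join CHTV+M (d=12, Q=-121/2) ⇒ CHMTV; edges |CHTV|=49/12, |M|=95/12
  updated: d(A,CHMTV)=57/8, d(CHMTV,E)=31/4, d(CHMTV,W)=27/8
5. join A+E (d=8, Q=-191/8) ⇒ AE; edges |A|=115/32, |E|=141/32
  updated: d(AE,CHMTV)=55/16, d(AE,W)=1/2
6. join AE+CHMTV (d=55/16, Q=-117/16) ⇒ ACEHMTV; edges |AE|=9/32, |CHMTV|=101/32
  updated: d(ACEHMTV,W)=7/32
7. join ACEHMTV+W (d=7/32) ⇒ ACEHMTVW; edges |ACEHMTV|=7/64, |W|=7/64
final tree: (((A:115/32,E:141/32):9/32,(((C:-7/12,T:55/12):29/4,(H:9/10,V:21/10):17/4):49/12,M:95/12):101/32):7/64,W:7/64)
total length: 1349/32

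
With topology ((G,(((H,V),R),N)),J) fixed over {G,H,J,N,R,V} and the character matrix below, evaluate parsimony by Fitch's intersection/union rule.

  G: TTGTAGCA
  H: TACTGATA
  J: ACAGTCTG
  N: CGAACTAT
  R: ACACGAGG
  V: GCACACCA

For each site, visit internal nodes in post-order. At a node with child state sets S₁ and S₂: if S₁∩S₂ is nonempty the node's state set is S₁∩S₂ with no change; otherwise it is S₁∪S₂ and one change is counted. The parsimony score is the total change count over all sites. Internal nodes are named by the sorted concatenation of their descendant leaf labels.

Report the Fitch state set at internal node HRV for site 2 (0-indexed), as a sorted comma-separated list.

HV@0: {T} ∪ {G} = {G,T} (union, +1)
HRV@0: {G,T} ∪ {A} = {A,G,T} (union, +1)
HNRV@0: {A,G,T} ∪ {C} = {A,C,G,T} (union, +1)
GHNRV@0: {T} ∩ {A,C,G,T} = {T} (intersection, +0)
GHJNRV@0: {T} ∪ {A} = {A,T} (union, +1)
HV@1: {A} ∪ {C} = {A,C} (union, +1)
HRV@1: {A,C} ∩ {C} = {C} (intersection, +0)
HNRV@1: {C} ∪ {G} = {C,G} (union, +1)
GHNRV@1: {T} ∪ {C,G} = {C,G,T} (union, +1)
GHJNRV@1: {C,G,T} ∩ {C} = {C} (intersection, +0)
HV@2: {C} ∪ {A} = {A,C} (union, +1)
HRV@2: {A,C} ∩ {A} = {A} (intersection, +0)
HNRV@2: {A} ∩ {A} = {A} (intersection, +0)
GHNRV@2: {G} ∪ {A} = {A,G} (union, +1)
GHJNRV@2: {A,G} ∩ {A} = {A} (intersection, +0)
HV@3: {T} ∪ {C} = {C,T} (union, +1)
HRV@3: {C,T} ∩ {C} = {C} (intersection, +0)
HNRV@3: {C} ∪ {A} = {A,C} (union, +1)
GHNRV@3: {T} ∪ {A,C} = {A,C,T} (union, +1)
GHJNRV@3: {A,C,T} ∪ {G} = {A,C,G,T} (union, +1)
HV@4: {G} ∪ {A} = {A,G} (union, +1)
HRV@4: {A,G} ∩ {G} = {G} (intersection, +0)
HNRV@4: {G} ∪ {C} = {C,G} (union, +1)
GHNRV@4: {A} ∪ {C,G} = {A,C,G} (union, +1)
GHJNRV@4: {A,C,G} ∪ {T} = {A,C,G,T} (union, +1)
HV@5: {A} ∪ {C} = {A,C} (union, +1)
HRV@5: {A,C} ∩ {A} = {A} (intersection, +0)
HNRV@5: {A} ∪ {T} = {A,T} (union, +1)
GHNRV@5: {G} ∪ {A,T} = {A,G,T} (union, +1)
GHJNRV@5: {A,G,T} ∪ {C} = {A,C,G,T} (union, +1)
HV@6: {T} ∪ {C} = {C,T} (union, +1)
HRV@6: {C,T} ∪ {G} = {C,G,T} (union, +1)
HNRV@6: {C,G,T} ∪ {A} = {A,C,G,T} (union, +1)
GHNRV@6: {C} ∩ {A,C,G,T} = {C} (intersection, +0)
GHJNRV@6: {C} ∪ {T} = {C,T} (union, +1)
HV@7: {A} ∩ {A} = {A} (intersection, +0)
HRV@7: {A} ∪ {G} = {A,G} (union, +1)
HNRV@7: {A,G} ∪ {T} = {A,G,T} (union, +1)
GHNRV@7: {A} ∩ {A,G,T} = {A} (intersection, +0)
GHJNRV@7: {A} ∪ {G} = {A,G} (union, +1)
per-site changes: [4, 3, 2, 4, 4, 4, 4, 3]; total = 28

A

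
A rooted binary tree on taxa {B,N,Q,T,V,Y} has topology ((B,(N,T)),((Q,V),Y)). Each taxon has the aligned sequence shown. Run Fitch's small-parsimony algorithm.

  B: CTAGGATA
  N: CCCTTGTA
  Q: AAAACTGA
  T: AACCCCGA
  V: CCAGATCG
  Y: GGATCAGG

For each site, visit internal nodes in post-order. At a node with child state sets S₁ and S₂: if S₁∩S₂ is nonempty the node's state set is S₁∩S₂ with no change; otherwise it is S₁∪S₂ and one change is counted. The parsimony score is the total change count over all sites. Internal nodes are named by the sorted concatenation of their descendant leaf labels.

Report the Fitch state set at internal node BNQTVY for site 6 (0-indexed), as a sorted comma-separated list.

[col 0] NT: children N:{C}, T:{A} ∪→ {A,C}; cost 1
[col 0] BNT: children B:{C}, NT:{A,C} ∩→ {C}; cost 0
[col 0] QV: children Q:{A}, V:{C} ∪→ {A,C}; cost 1
[col 0] QVY: children QV:{A,C}, Y:{G} ∪→ {A,C,G}; cost 1
[col 0] BNQTVY: children BNT:{C}, QVY:{A,C,G} ∩→ {C}; cost 0
[col 1] NT: children N:{C}, T:{A} ∪→ {A,C}; cost 1
[col 1] BNT: children B:{T}, NT:{A,C} ∪→ {A,C,T}; cost 1
[col 1] QV: children Q:{A}, V:{C} ∪→ {A,C}; cost 1
[col 1] QVY: children QV:{A,C}, Y:{G} ∪→ {A,C,G}; cost 1
[col 1] BNQTVY: children BNT:{A,C,T}, QVY:{A,C,G} ∩→ {A,C}; cost 0
[col 2] NT: children N:{C}, T:{C} ∩→ {C}; cost 0
[col 2] BNT: children B:{A}, NT:{C} ∪→ {A,C}; cost 1
[col 2] QV: children Q:{A}, V:{A} ∩→ {A}; cost 0
[col 2] QVY: children QV:{A}, Y:{A} ∩→ {A}; cost 0
[col 2] BNQTVY: children BNT:{A,C}, QVY:{A} ∩→ {A}; cost 0
[col 3] NT: children N:{T}, T:{C} ∪→ {C,T}; cost 1
[col 3] BNT: children B:{G}, NT:{C,T} ∪→ {C,G,T}; cost 1
[col 3] QV: children Q:{A}, V:{G} ∪→ {A,G}; cost 1
[col 3] QVY: children QV:{A,G}, Y:{T} ∪→ {A,G,T}; cost 1
[col 3] BNQTVY: children BNT:{C,G,T}, QVY:{A,G,T} ∩→ {G,T}; cost 0
[col 4] NT: children N:{T}, T:{C} ∪→ {C,T}; cost 1
[col 4] BNT: children B:{G}, NT:{C,T} ∪→ {C,G,T}; cost 1
[col 4] QV: children Q:{C}, V:{A} ∪→ {A,C}; cost 1
[col 4] QVY: children QV:{A,C}, Y:{C} ∩→ {C}; cost 0
[col 4] BNQTVY: children BNT:{C,G,T}, QVY:{C} ∩→ {C}; cost 0
[col 5] NT: children N:{G}, T:{C} ∪→ {C,G}; cost 1
[col 5] BNT: children B:{A}, NT:{C,G} ∪→ {A,C,G}; cost 1
[col 5] QV: children Q:{T}, V:{T} ∩→ {T}; cost 0
[col 5] QVY: children QV:{T}, Y:{A} ∪→ {A,T}; cost 1
[col 5] BNQTVY: children BNT:{A,C,G}, QVY:{A,T} ∩→ {A}; cost 0
[col 6] NT: children N:{T}, T:{G} ∪→ {G,T}; cost 1
[col 6] BNT: children B:{T}, NT:{G,T} ∩→ {T}; cost 0
[col 6] QV: children Q:{G}, V:{C} ∪→ {C,G}; cost 1
[col 6] QVY: children QV:{C,G}, Y:{G} ∩→ {G}; cost 0
[col 6] BNQTVY: children BNT:{T}, QVY:{G} ∪→ {G,T}; cost 1
[col 7] NT: children N:{A}, T:{A} ∩→ {A}; cost 0
[col 7] BNT: children B:{A}, NT:{A} ∩→ {A}; cost 0
[col 7] QV: children Q:{A}, V:{G} ∪→ {A,G}; cost 1
[col 7] QVY: children QV:{A,G}, Y:{G} ∩→ {G}; cost 0
[col 7] BNQTVY: children BNT:{A}, QVY:{G} ∪→ {A,G}; cost 1
per-site changes: [3, 4, 1, 4, 3, 3, 3, 2]; total = 23

G,T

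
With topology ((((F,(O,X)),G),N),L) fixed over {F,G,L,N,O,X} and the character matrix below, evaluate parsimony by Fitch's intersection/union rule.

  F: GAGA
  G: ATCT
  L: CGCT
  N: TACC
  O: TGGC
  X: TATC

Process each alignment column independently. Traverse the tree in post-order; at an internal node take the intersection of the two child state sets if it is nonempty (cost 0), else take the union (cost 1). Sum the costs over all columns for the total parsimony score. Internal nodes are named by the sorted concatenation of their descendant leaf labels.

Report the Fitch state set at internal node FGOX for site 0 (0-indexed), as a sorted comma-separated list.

OX@0: {T} ∩ {T} = {T} (intersection, +0)
FOX@0: {G} ∪ {T} = {G,T} (union, +1)
FGOX@0: {G,T} ∪ {A} = {A,G,T} (union, +1)
FGNOX@0: {A,G,T} ∩ {T} = {T} (intersection, +0)
FGLNOX@0: {T} ∪ {C} = {C,T} (union, +1)
OX@1: {G} ∪ {A} = {A,G} (union, +1)
FOX@1: {A} ∩ {A,G} = {A} (intersection, +0)
FGOX@1: {A} ∪ {T} = {A,T} (union, +1)
FGNOX@1: {A,T} ∩ {A} = {A} (intersection, +0)
FGLNOX@1: {A} ∪ {G} = {A,G} (union, +1)
OX@2: {G} ∪ {T} = {G,T} (union, +1)
FOX@2: {G} ∩ {G,T} = {G} (intersection, +0)
FGOX@2: {G} ∪ {C} = {C,G} (union, +1)
FGNOX@2: {C,G} ∩ {C} = {C} (intersection, +0)
FGLNOX@2: {C} ∩ {C} = {C} (intersection, +0)
OX@3: {C} ∩ {C} = {C} (intersection, +0)
FOX@3: {A} ∪ {C} = {A,C} (union, +1)
FGOX@3: {A,C} ∪ {T} = {A,C,T} (union, +1)
FGNOX@3: {A,C,T} ∩ {C} = {C} (intersection, +0)
FGLNOX@3: {C} ∪ {T} = {C,T} (union, +1)
per-site changes: [3, 3, 2, 3]; total = 11

A,G,T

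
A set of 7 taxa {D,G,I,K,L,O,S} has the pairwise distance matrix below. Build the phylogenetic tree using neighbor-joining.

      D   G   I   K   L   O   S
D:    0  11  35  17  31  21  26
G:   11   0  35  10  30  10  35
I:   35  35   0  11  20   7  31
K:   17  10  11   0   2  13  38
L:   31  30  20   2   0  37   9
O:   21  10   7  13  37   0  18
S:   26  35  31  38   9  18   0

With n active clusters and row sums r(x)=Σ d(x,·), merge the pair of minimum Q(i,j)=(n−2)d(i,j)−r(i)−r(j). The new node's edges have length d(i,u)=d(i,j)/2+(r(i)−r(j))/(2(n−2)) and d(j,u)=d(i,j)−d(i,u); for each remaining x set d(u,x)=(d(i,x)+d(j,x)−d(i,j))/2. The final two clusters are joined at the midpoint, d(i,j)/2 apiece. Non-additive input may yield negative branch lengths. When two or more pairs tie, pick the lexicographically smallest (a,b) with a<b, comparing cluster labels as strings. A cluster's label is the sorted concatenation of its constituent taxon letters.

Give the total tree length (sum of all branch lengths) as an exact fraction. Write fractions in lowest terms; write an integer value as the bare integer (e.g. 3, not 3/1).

887/16

1. join L+S (d=9, Q=-241) ⇒ LS; edges |L|=17/10, |S|=73/10
  updated: d(D,LS)=24, d(G,LS)=28, d(I,LS)=21, d(K,LS)=31/2, d(LS,O)=23
2. join D+G (d=11, Q=-158) ⇒ DG; edges |D|=29/4, |G|=15/4
  updated: d(DG,I)=59/2, d(DG,K)=8, d(DG,LS)=41/2, d(DG,O)=10
3. join I+O (d=7, Q=-201/2) ⇒ IO; edges |I|=73/12, |O|=11/12
  updated: d(DG,IO)=65/4, d(IO,K)=17/2, d(IO,LS)=37/2
4. join DG+K (d=8, Q=-243/4) ⇒ DGK; edges |DG|=115/16, |K|=13/16
  updated: d(DGK,IO)=67/8, d(DGK,LS)=14
5. join DGK+IO (d=67/8, Q=-327/8) ⇒ DGIKO; edges |DGK|=31/16, |IO|=103/16
  updated: d(DGIKO,LS)=193/16
6. join DGIKO+LS (d=193/16) ⇒ DGIKLOS; edges |DGIKO|=193/32, |LS|=193/32
final tree: ((((D:29/4,G:15/4):115/16,K:13/16):31/16,(I:73/12,O:11/12):103/16):193/32,(L:17/10,S:73/10):193/32)
total length: 887/16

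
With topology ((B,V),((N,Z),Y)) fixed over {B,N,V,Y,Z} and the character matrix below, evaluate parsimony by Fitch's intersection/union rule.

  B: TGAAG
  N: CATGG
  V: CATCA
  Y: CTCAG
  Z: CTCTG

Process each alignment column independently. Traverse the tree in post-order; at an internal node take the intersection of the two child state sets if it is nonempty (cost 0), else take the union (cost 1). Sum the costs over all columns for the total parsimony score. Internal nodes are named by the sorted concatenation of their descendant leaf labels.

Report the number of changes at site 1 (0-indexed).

3

site 0, node BV: B={T} ∪ V={C} → {C,T} (+1)
site 0, node NZ: N={C} ∩ Z={C} → {C} (+0)
site 0, node NYZ: NZ={C} ∩ Y={C} → {C} (+0)
site 0, node BNVYZ: BV={C,T} ∩ NYZ={C} → {C} (+0)
site 1, node BV: B={G} ∪ V={A} → {A,G} (+1)
site 1, node NZ: N={A} ∪ Z={T} → {A,T} (+1)
site 1, node NYZ: NZ={A,T} ∩ Y={T} → {T} (+0)
site 1, node BNVYZ: BV={A,G} ∪ NYZ={T} → {A,G,T} (+1)
site 2, node BV: B={A} ∪ V={T} → {A,T} (+1)
site 2, node NZ: N={T} ∪ Z={C} → {C,T} (+1)
site 2, node NYZ: NZ={C,T} ∩ Y={C} → {C} (+0)
site 2, node BNVYZ: BV={A,T} ∪ NYZ={C} → {A,C,T} (+1)
site 3, node BV: B={A} ∪ V={C} → {A,C} (+1)
site 3, node NZ: N={G} ∪ Z={T} → {G,T} (+1)
site 3, node NYZ: NZ={G,T} ∪ Y={A} → {A,G,T} (+1)
site 3, node BNVYZ: BV={A,C} ∩ NYZ={A,G,T} → {A} (+0)
site 4, node BV: B={G} ∪ V={A} → {A,G} (+1)
site 4, node NZ: N={G} ∩ Z={G} → {G} (+0)
site 4, node NYZ: NZ={G} ∩ Y={G} → {G} (+0)
site 4, node BNVYZ: BV={A,G} ∩ NYZ={G} → {G} (+0)
per-site changes: [1, 3, 3, 3, 1]; total = 11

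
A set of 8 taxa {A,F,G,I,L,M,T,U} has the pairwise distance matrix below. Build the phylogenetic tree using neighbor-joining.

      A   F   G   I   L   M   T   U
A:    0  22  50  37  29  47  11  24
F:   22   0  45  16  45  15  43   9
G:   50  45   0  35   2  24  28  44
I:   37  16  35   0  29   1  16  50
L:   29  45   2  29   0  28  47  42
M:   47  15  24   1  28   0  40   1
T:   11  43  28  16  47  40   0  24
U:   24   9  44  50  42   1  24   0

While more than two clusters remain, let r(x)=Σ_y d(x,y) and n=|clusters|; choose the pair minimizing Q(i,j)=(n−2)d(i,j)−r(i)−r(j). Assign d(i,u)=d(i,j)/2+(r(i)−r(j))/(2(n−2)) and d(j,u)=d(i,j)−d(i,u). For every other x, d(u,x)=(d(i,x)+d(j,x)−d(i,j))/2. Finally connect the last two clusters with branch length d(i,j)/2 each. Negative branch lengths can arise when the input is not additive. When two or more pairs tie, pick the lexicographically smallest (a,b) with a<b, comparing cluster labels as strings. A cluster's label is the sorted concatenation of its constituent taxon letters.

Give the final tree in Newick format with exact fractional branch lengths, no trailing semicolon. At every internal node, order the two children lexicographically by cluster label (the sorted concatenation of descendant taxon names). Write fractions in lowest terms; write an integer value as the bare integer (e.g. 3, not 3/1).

step 1: merge (G,L) at d=2, Q=-438; branch lengths G→3/2, L→1/2; new cluster GL
  updated: d(A,GL)=77/2, d(F,GL)=44, d(GL,I)=31, d(GL,M)=25, d(GL,T)=73/2, d(GL,U)=42
step 2: merge (A,T) at d=11, Q=-295; branch lengths A→32/5, T→23/5; new cluster AT
  updated: d(AT,F)=27, d(AT,GL)=32, d(AT,I)=21, d(AT,M)=38, d(AT,U)=37/2
step 3: merge (M,U) at d=1, Q=-393/2; branch lengths M→-73/16, U→89/16; new cluster MU
  updated: d(AT,MU)=111/4, d(F,MU)=23/2, d(GL,MU)=33, d(I,MU)=25
step 4: merge (F,MU) at d=23/2, Q=-645/4; branch lengths F→143/24, MU→133/24; new cluster FMU
  updated: d(AT,FMU)=173/8, d(FMU,GL)=131/4, d(FMU,I)=59/4
step 5: merge (AT,GL) at d=32, Q=-851/8; branch lengths AT→343/32, GL→681/32; new cluster AGLT
  updated: d(AGLT,FMU)=179/16, d(AGLT,I)=10
step 6: merge (AGLT,FMU) at d=179/16, Q=-575/16; branch lengths AGLT→103/32, FMU→255/32; new cluster AFGLMTU
  updated: d(AFGLMTU,I)=217/32
step 7: merge (AFGLMTU,I) at d=217/32; branch lengths AFGLMTU→217/64, I→217/64; new cluster AFGILMTU
final tree: ((((A:32/5,T:23/5):343/32,(G:3/2,L:1/2):681/32):103/32,(F:143/24,(M:-73/16,U:89/16):133/24):255/32):217/64,I:217/64)
total length: 2415/32

((((A:32/5,T:23/5):343/32,(G:3/2,L:1/2):681/32):103/32,(F:143/24,(M:-73/16,U:89/16):133/24):255/32):217/64,I:217/64)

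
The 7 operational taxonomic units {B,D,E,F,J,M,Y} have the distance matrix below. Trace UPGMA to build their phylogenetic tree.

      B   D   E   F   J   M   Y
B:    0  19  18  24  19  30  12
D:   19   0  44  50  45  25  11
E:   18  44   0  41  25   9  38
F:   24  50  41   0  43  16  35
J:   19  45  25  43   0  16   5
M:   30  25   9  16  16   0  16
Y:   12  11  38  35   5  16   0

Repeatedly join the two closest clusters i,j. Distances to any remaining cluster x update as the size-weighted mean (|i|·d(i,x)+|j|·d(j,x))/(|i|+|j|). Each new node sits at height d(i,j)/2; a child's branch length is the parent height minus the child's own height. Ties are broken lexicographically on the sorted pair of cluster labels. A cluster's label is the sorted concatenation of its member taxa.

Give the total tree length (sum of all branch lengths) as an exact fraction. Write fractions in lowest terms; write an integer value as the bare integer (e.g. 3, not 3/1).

759/10

1. join J+Y (d=5) ⇒ JY; edges |J|=5/2, |Y|=5/2
  updated: d(B,JY)=31/2, d(D,JY)=28, d(E,JY)=63/2, d(F,JY)=39, d(JY,M)=16
2. join E+M (d=9) ⇒ EM; edges |E|=9/2, |M|=9/2
  updated: d(B,EM)=24, d(D,EM)=69/2, d(EM,F)=57/2, d(EM,JY)=95/4
3. join B+JY (d=31/2) ⇒ BJY; edges |B|=31/4, |JY|=21/4
  updated: d(BJY,D)=25, d(BJY,EM)=143/6, d(BJY,F)=34
4. join BJY+EM (d=143/6) ⇒ BEJMY; edges |BJY|=25/6, |EM|=89/12
  updated: d(BEJMY,D)=144/5, d(BEJMY,F)=159/5
5. join BEJMY+D (d=144/5) ⇒ BDEJMY; edges |BEJMY|=149/60, |D|=72/5
  updated: d(BDEJMY,F)=209/6
6. join BDEJMY+F (d=209/6) ⇒ BDEFJMY; edges |BDEJMY|=181/60, |F|=209/12
final tree: ((((B:31/4,(J:5/2,Y:5/2):21/4):25/6,(E:9/2,M:9/2):89/12):149/60,D:72/5):181/60,F:209/12)
total length: 759/10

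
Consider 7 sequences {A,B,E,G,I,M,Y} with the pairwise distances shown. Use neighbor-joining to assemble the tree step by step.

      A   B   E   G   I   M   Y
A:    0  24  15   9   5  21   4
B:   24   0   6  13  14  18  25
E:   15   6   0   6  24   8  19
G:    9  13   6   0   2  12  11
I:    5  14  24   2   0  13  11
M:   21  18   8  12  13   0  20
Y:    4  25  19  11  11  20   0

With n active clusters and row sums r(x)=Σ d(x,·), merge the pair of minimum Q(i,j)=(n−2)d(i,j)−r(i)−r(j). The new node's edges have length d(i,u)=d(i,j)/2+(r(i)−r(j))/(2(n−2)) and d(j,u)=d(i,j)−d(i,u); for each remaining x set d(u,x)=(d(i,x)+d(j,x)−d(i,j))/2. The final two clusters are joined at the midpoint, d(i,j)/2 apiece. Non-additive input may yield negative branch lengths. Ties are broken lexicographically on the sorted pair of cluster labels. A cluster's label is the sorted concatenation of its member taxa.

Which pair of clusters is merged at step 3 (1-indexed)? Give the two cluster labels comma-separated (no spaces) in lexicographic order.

BE,M

1. join A+Y (d=4, Q=-148) ⇒ AY; edges |A|=4/5, |Y|=16/5
  updated: d(AY,B)=45/2, d(AY,E)=15, d(AY,G)=8, d(AY,I)=6, d(AY,M)=37/2
2. join B+E (d=6, Q=-217/2) ⇒ BE; edges |B|=77/16, |E|=19/16
  updated: d(AY,BE)=63/4, d(BE,G)=13/2, d(BE,I)=16, d(BE,M)=10
3. join BE+M (d=10, Q=-287/4) ⇒ BEM; edges |BE|=33/8, |M|=47/8
  updated: d(AY,BEM)=97/8, d(BEM,G)=17/4, d(BEM,I)=19/2
4. join AY+I (d=6, Q=-253/8) ⇒ AIY; edges |AY|=165/32, |I|=27/32
  updated: d(AIY,BEM)=125/16, d(AIY,G)=2
5. join AIY+BEM (d=125/16, Q=-225/16) ⇒ ABEIMY; edges |AIY|=89/32, |BEM|=161/32
  updated: d(ABEIMY,G)=-25/32
6. join ABEIMY+G (d=-25/32) ⇒ ABEGIMY; edges |ABEIMY|=-25/64, |G|=-25/64
final tree: ((((A:4/5,Y:16/5):165/32,I:27/32):89/32,((B:77/16,E:19/16):33/8,M:47/8):161/32):-25/64,G:-25/64)
total length: 1057/32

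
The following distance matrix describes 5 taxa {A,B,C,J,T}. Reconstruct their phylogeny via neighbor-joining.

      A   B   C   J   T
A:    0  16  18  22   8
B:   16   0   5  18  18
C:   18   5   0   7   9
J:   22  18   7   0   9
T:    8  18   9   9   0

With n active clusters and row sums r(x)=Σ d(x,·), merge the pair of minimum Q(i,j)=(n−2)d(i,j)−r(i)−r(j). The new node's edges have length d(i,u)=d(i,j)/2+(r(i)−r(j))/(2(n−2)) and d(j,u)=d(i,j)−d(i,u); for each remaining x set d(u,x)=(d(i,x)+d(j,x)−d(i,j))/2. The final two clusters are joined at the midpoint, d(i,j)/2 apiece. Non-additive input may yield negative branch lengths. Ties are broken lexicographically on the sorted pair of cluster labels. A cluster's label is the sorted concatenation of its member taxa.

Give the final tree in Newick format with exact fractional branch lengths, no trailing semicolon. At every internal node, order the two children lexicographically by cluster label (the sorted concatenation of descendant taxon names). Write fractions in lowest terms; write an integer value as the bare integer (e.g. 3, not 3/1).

step 1: merge (A,T) at d=8, Q=-84; branch lengths A→22/3, T→2/3; new cluster AT
  updated: d(AT,B)=13, d(AT,C)=19/2, d(AT,J)=23/2
step 2: merge (AT,J) at d=23/2, Q=-95/2; branch lengths AT→41/8, J→51/8; new cluster AJT
  updated: d(AJT,B)=39/4, d(AJT,C)=5/2
step 3: merge (AJT,B) at d=39/4, Q=-69/4; branch lengths AJT→29/8, B→49/8; new cluster ABJT
  updated: d(ABJT,C)=-9/8
step 4: merge (ABJT,C) at d=-9/8; branch lengths ABJT→-9/16, C→-9/16; new cluster ABCJT
final tree: ((((A:22/3,T:2/3):41/8,J:51/8):29/8,B:49/8):-9/16,C:-9/16)
total length: 225/8

((((A:22/3,T:2/3):41/8,J:51/8):29/8,B:49/8):-9/16,C:-9/16)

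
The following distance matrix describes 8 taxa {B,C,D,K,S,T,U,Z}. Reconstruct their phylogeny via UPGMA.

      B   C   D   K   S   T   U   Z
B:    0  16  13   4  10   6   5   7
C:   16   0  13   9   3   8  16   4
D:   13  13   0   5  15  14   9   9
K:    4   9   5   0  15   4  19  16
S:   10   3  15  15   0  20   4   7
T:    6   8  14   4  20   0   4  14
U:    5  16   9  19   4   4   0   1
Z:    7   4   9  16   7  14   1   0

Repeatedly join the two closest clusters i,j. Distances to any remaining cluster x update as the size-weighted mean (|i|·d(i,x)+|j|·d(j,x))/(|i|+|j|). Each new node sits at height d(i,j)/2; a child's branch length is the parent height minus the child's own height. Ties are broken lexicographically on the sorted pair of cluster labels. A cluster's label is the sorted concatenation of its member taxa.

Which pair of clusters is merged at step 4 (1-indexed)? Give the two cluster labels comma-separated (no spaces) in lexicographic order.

BK,T

iteration 1: select U,Z (d=1); attach at lengths (1/2, 1/2); label the merged cluster UZ
  updated: d(B,UZ)=6, d(C,UZ)=10, d(D,UZ)=9, d(K,UZ)=35/2, d(S,UZ)=11/2, d(T,UZ)=9
iteration 2: select C,S (d=3); attach at lengths (3/2, 3/2); label the merged cluster CS
  updated: d(B,CS)=13, d(CS,D)=14, d(CS,K)=12, d(CS,T)=14, d(CS,UZ)=31/4
iteration 3: select B,K (d=4); attach at lengths (2, 2); label the merged cluster BK
  updated: d(BK,CS)=25/2, d(BK,D)=9, d(BK,T)=5, d(BK,UZ)=47/4
iteration 4: select BK,T (d=5); attach at lengths (1/2, 5/2); label the merged cluster BKT
  updated: d(BKT,CS)=13, d(BKT,D)=32/3, d(BKT,UZ)=65/6
iteration 5: select CS,UZ (d=31/4); attach at lengths (19/8, 27/8); label the merged cluster CSUZ
  updated: d(BKT,CSUZ)=143/12, d(CSUZ,D)=23/2
iteration 6: select BKT,D (d=32/3); attach at lengths (17/6, 16/3); label the merged cluster BDKT
  updated: d(BDKT,CSUZ)=189/16
iteration 7: select BDKT,CSUZ (d=189/16); attach at lengths (55/96, 65/32); label the merged cluster BCDKSTUZ
final tree: ((((B:2,K:2):1/2,T:5/2):17/6,D:16/3):55/96,((C:3/2,S:3/2):19/8,(U:1/2,Z:1/2):27/8):65/32)
total length: 1321/48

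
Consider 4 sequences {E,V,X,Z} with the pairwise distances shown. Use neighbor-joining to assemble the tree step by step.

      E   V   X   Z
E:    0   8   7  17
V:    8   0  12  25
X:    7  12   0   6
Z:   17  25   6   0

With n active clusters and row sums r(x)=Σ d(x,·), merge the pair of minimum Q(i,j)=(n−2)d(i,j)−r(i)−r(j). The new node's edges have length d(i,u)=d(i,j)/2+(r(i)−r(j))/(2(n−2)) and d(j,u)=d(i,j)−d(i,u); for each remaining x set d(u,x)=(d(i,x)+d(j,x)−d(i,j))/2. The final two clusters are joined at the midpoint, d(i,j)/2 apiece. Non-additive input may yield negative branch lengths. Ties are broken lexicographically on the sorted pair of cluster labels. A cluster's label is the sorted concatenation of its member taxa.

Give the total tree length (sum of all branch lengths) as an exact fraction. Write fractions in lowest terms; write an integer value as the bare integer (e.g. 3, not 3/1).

1. join E+V (d=8, Q=-61) ⇒ EV; edges |E|=3/4, |V|=29/4
  updated: d(EV,X)=11/2, d(EV,Z)=17
2. join EV+X (d=11/2, Q=-57/2) ⇒ EVX; edges |EV|=33/4, |X|=-11/4
  updated: d(EVX,Z)=35/4
3. join EVX+Z (d=35/4) ⇒ EVXZ; edges |EVX|=35/8, |Z|=35/8
final tree: (((E:3/4,V:29/4):33/4,X:-11/4):35/8,Z:35/8)
total length: 89/4

89/4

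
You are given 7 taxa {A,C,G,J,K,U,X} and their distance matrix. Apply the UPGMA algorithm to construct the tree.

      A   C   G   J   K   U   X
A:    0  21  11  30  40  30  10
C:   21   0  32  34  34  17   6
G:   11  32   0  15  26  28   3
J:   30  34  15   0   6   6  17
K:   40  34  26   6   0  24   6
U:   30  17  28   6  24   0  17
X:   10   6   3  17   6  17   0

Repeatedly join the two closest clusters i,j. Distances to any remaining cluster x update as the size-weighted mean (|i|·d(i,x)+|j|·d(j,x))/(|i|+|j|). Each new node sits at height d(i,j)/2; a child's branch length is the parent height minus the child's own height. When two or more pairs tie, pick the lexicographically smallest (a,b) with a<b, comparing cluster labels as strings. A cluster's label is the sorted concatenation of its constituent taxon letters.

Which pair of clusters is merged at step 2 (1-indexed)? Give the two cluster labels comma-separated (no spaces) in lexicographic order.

J,K

step 1: merge (G,X) at d=3; branch lengths G→3/2, X→3/2; new cluster GX
  updated: d(A,GX)=21/2, d(C,GX)=19, d(GX,J)=16, d(GX,K)=16, d(GX,U)=45/2
step 2: merge (J,K) at d=6; branch lengths J→3, K→3; new cluster JK
  updated: d(A,JK)=35, d(C,JK)=34, d(GX,JK)=16, d(JK,U)=15
step 3: merge (A,GX) at d=21/2; branch lengths A→21/4, GX→15/4; new cluster AGX
  updated: d(AGX,C)=59/3, d(AGX,JK)=67/3, d(AGX,U)=25
step 4: merge (JK,U) at d=15; branch lengths JK→9/2, U→15/2; new cluster JKU
  updated: d(AGX,JKU)=209/9, d(C,JKU)=85/3
step 5: merge (AGX,C) at d=59/3; branch lengths AGX→55/12, C→59/6; new cluster ACGX
  updated: d(ACGX,JKU)=49/2
step 6: merge (ACGX,JKU) at d=49/2; branch lengths ACGX→29/12, JKU→19/4; new cluster ACGJKUX
final tree: (((A:21/4,(G:3/2,X:3/2):15/4):55/12,C:59/6):29/12,((J:3,K:3):9/2,U:15/2):19/4)
total length: 619/12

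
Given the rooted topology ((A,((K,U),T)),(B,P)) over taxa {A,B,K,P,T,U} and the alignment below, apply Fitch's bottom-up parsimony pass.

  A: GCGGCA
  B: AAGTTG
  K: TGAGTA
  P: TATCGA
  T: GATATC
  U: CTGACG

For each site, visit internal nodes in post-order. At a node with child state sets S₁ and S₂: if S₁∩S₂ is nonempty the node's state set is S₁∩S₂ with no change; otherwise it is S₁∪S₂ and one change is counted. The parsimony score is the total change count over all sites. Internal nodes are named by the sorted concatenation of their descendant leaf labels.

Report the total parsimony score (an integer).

[col 0] KU: children K:{T}, U:{C} ∪→ {C,T}; cost 1
[col 0] KTU: children KU:{C,T}, T:{G} ∪→ {C,G,T}; cost 1
[col 0] AKTU: children A:{G}, KTU:{C,G,T} ∩→ {G}; cost 0
[col 0] BP: children B:{A}, P:{T} ∪→ {A,T}; cost 1
[col 0] ABKPTU: children AKTU:{G}, BP:{A,T} ∪→ {A,G,T}; cost 1
[col 1] KU: children K:{G}, U:{T} ∪→ {G,T}; cost 1
[col 1] KTU: children KU:{G,T}, T:{A} ∪→ {A,G,T}; cost 1
[col 1] AKTU: children A:{C}, KTU:{A,G,T} ∪→ {A,C,G,T}; cost 1
[col 1] BP: children B:{A}, P:{A} ∩→ {A}; cost 0
[col 1] ABKPTU: children AKTU:{A,C,G,T}, BP:{A} ∩→ {A}; cost 0
[col 2] KU: children K:{A}, U:{G} ∪→ {A,G}; cost 1
[col 2] KTU: children KU:{A,G}, T:{T} ∪→ {A,G,T}; cost 1
[col 2] AKTU: children A:{G}, KTU:{A,G,T} ∩→ {G}; cost 0
[col 2] BP: children B:{G}, P:{T} ∪→ {G,T}; cost 1
[col 2] ABKPTU: children AKTU:{G}, BP:{G,T} ∩→ {G}; cost 0
[col 3] KU: children K:{G}, U:{A} ∪→ {A,G}; cost 1
[col 3] KTU: children KU:{A,G}, T:{A} ∩→ {A}; cost 0
[col 3] AKTU: children A:{G}, KTU:{A} ∪→ {A,G}; cost 1
[col 3] BP: children B:{T}, P:{C} ∪→ {C,T}; cost 1
[col 3] ABKPTU: children AKTU:{A,G}, BP:{C,T} ∪→ {A,C,G,T}; cost 1
[col 4] KU: children K:{T}, U:{C} ∪→ {C,T}; cost 1
[col 4] KTU: children KU:{C,T}, T:{T} ∩→ {T}; cost 0
[col 4] AKTU: children A:{C}, KTU:{T} ∪→ {C,T}; cost 1
[col 4] BP: children B:{T}, P:{G} ∪→ {G,T}; cost 1
[col 4] ABKPTU: children AKTU:{C,T}, BP:{G,T} ∩→ {T}; cost 0
[col 5] KU: children K:{A}, U:{G} ∪→ {A,G}; cost 1
[col 5] KTU: children KU:{A,G}, T:{C} ∪→ {A,C,G}; cost 1
[col 5] AKTU: children A:{A}, KTU:{A,C,G} ∩→ {A}; cost 0
[col 5] BP: children B:{G}, P:{A} ∪→ {A,G}; cost 1
[col 5] ABKPTU: children AKTU:{A}, BP:{A,G} ∩→ {A}; cost 0
per-site changes: [4, 3, 3, 4, 3, 3]; total = 20

20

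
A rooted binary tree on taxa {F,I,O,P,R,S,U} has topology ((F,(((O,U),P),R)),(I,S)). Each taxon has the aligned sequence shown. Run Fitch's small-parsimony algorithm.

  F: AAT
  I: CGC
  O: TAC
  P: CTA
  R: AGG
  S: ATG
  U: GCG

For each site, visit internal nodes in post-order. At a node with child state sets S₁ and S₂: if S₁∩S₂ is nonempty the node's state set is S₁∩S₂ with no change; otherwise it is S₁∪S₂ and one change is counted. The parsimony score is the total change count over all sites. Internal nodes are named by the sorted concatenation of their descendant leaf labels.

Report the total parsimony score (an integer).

[col 0] OU: children O:{T}, U:{G} ∪→ {G,T}; cost 1
[col 0] OPU: children OU:{G,T}, P:{C} ∪→ {C,G,T}; cost 1
[col 0] OPRU: children OPU:{C,G,T}, R:{A} ∪→ {A,C,G,T}; cost 1
[col 0] FOPRU: children F:{A}, OPRU:{A,C,G,T} ∩→ {A}; cost 0
[col 0] IS: children I:{C}, S:{A} ∪→ {A,C}; cost 1
[col 0] FIOPRSU: children FOPRU:{A}, IS:{A,C} ∩→ {A}; cost 0
[col 1] OU: children O:{A}, U:{C} ∪→ {A,C}; cost 1
[col 1] OPU: children OU:{A,C}, P:{T} ∪→ {A,C,T}; cost 1
[col 1] OPRU: children OPU:{A,C,T}, R:{G} ∪→ {A,C,G,T}; cost 1
[col 1] FOPRU: children F:{A}, OPRU:{A,C,G,T} ∩→ {A}; cost 0
[col 1] IS: children I:{G}, S:{T} ∪→ {G,T}; cost 1
[col 1] FIOPRSU: children FOPRU:{A}, IS:{G,T} ∪→ {A,G,T}; cost 1
[col 2] OU: children O:{C}, U:{G} ∪→ {C,G}; cost 1
[col 2] OPU: children OU:{C,G}, P:{A} ∪→ {A,C,G}; cost 1
[col 2] OPRU: children OPU:{A,C,G}, R:{G} ∩→ {G}; cost 0
[col 2] FOPRU: children F:{T}, OPRU:{G} ∪→ {G,T}; cost 1
[col 2] IS: children I:{C}, S:{G} ∪→ {C,G}; cost 1
[col 2] FIOPRSU: children FOPRU:{G,T}, IS:{C,G} ∩→ {G}; cost 0
per-site changes: [4, 5, 4]; total = 13

13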